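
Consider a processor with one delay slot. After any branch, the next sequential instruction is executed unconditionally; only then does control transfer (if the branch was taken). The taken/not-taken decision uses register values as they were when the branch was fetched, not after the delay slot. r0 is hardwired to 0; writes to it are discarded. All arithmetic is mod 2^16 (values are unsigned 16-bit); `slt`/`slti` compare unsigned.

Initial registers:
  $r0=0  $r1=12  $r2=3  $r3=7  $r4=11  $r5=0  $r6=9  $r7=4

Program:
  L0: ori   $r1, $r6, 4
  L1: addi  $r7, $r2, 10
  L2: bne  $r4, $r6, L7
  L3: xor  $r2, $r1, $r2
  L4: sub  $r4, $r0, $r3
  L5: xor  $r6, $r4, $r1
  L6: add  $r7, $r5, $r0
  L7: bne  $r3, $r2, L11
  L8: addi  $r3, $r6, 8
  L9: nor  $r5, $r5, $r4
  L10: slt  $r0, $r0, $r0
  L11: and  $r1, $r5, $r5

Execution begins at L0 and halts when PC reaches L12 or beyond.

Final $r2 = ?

14

[0] ori   $r1, $r6, 4  →  {$r0:0, $r1:13, $r2:3, $r3:7, $r4:11, $r5:0, $r6:9, $r7:4}
[1] addi  $r7, $r2, 10  →  {$r0:0, $r1:13, $r2:3, $r3:7, $r4:11, $r5:0, $r6:9, $r7:13}
[2] bne  $r4, $r6, L7  →  {$r0:0, $r1:13, $r2:3, $r3:7, $r4:11, $r5:0, $r6:9, $r7:13}  ⟨branch taken⟩
[3] xor  $r2, $r1, $r2  →  {$r0:0, $r1:13, $r2:14, $r3:7, $r4:11, $r5:0, $r6:9, $r7:13}
[7] bne  $r3, $r2, L11  →  {$r0:0, $r1:13, $r2:14, $r3:7, $r4:11, $r5:0, $r6:9, $r7:13}  ⟨branch taken⟩
[8] addi  $r3, $r6, 8  →  {$r0:0, $r1:13, $r2:14, $r3:17, $r4:11, $r5:0, $r6:9, $r7:13}
[11] and  $r1, $r5, $r5  →  {$r0:0, $r1:0, $r2:14, $r3:17, $r4:11, $r5:0, $r6:9, $r7:13}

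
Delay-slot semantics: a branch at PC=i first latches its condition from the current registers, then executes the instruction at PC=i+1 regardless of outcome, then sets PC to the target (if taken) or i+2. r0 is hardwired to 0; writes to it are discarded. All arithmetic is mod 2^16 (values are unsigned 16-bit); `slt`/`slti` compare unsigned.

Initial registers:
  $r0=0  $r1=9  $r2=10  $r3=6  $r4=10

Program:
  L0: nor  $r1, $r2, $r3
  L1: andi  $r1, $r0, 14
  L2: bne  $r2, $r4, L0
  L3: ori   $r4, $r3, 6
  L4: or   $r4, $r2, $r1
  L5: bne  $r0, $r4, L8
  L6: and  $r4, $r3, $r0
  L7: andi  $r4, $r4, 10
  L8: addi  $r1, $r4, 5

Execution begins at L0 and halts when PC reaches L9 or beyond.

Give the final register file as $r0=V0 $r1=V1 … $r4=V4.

$r0=0 $r1=5 $r2=10 $r3=6 $r4=0

  step pc=0: nor  $r1, $r2, $r3  regs=(0,65521,10,6,10)
  step pc=1: andi  $r1, $r0, 14  regs=(0,0,10,6,10)
  step pc=2: bne  $r2, $r4, L0  cond=F  regs=(0,0,10,6,10)
  step pc=3: ori   $r4, $r3, 6  regs=(0,0,10,6,6)
  step pc=4: or   $r4, $r2, $r1  regs=(0,0,10,6,10)
  step pc=5: bne  $r0, $r4, L8  cond=T  regs=(0,0,10,6,10)
  step pc=6: and  $r4, $r3, $r0  regs=(0,0,10,6,0)
  step pc=8: addi  $r1, $r4, 5  regs=(0,5,10,6,0)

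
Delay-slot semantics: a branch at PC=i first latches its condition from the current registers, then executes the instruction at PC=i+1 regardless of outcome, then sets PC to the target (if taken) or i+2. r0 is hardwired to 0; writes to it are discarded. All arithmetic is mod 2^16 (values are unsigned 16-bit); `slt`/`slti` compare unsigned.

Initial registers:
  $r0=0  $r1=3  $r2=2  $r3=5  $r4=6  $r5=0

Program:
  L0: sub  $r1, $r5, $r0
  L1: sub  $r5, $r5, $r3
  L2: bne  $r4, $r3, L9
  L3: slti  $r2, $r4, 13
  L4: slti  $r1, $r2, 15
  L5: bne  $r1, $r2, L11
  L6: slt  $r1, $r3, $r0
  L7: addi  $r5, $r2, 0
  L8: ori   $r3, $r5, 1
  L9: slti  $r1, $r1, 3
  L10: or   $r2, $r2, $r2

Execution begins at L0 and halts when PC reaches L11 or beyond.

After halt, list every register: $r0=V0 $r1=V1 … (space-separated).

$r0=0 $r1=1 $r2=1 $r3=5 $r4=6 $r5=65531

[0] sub  $r1, $r5, $r0  →  {$r0:0, $r1:0, $r2:2, $r3:5, $r4:6, $r5:0}
[1] sub  $r5, $r5, $r3  →  {$r0:0, $r1:0, $r2:2, $r3:5, $r4:6, $r5:65531}
[2] bne  $r4, $r3, L9  →  {$r0:0, $r1:0, $r2:2, $r3:5, $r4:6, $r5:65531}  ⟨branch taken⟩
[3] slti  $r2, $r4, 13  →  {$r0:0, $r1:0, $r2:1, $r3:5, $r4:6, $r5:65531}
[9] slti  $r1, $r1, 3  →  {$r0:0, $r1:1, $r2:1, $r3:5, $r4:6, $r5:65531}
[10] or   $r2, $r2, $r2  →  {$r0:0, $r1:1, $r2:1, $r3:5, $r4:6, $r5:65531}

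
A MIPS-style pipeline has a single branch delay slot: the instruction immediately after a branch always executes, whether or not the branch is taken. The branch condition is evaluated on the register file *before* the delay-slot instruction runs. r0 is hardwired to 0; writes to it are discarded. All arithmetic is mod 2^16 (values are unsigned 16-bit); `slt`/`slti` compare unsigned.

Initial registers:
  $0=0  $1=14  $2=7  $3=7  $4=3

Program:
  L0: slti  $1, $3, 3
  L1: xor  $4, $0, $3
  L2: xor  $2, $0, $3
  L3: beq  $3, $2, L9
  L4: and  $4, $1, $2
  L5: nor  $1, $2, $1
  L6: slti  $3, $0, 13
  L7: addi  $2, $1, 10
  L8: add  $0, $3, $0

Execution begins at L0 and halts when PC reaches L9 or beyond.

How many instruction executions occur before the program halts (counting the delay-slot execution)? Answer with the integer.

5

  step pc=0: slti  $1, $3, 3  regs=(0,0,7,7,3)
  step pc=1: xor  $4, $0, $3  regs=(0,0,7,7,7)
  step pc=2: xor  $2, $0, $3  regs=(0,0,7,7,7)
  step pc=3: beq  $3, $2, L9  cond=T  regs=(0,0,7,7,7)
  step pc=4: and  $4, $1, $2  regs=(0,0,7,7,0)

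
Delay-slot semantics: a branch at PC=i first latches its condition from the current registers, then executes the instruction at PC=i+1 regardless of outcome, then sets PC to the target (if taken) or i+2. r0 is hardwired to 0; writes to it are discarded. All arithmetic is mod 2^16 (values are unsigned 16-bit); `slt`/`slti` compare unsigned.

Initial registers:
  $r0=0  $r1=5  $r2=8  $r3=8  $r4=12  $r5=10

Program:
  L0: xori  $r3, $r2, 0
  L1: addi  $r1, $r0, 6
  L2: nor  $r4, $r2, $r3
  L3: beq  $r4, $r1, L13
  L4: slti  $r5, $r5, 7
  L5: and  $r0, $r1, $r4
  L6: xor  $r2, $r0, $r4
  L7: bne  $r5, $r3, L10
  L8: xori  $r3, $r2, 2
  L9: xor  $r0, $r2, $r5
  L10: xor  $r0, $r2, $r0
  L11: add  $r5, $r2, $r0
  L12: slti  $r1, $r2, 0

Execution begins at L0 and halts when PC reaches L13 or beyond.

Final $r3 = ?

65525

PC=0  xori  $r3, $r2, 0      | $r0=0 $r1=5 $r2=8 $r3=8 $r4=12 $r5=10
PC=1  addi  $r1, $r0, 6      | $r0=0 $r1=6 $r2=8 $r3=8 $r4=12 $r5=10
PC=2  nor  $r4, $r2, $r3     | $r0=0 $r1=6 $r2=8 $r3=8 $r4=65527 $r5=10
PC=3  beq  $r4, $r1, L13     | $r0=0 $r1=6 $r2=8 $r3=8 $r4=65527 $r5=10  [not taken]
PC=4  slti  $r5, $r5, 7      | $r0=0 $r1=6 $r2=8 $r3=8 $r4=65527 $r5=0
PC=5  and  $r0, $r1, $r4     | $r0=0 $r1=6 $r2=8 $r3=8 $r4=65527 $r5=0
PC=6  xor  $r2, $r0, $r4     | $r0=0 $r1=6 $r2=65527 $r3=8 $r4=65527 $r5=0
PC=7  bne  $r5, $r3, L10     | $r0=0 $r1=6 $r2=65527 $r3=8 $r4=65527 $r5=0  [TAKEN]
PC=8  xori  $r3, $r2, 2      | $r0=0 $r1=6 $r2=65527 $r3=65525 $r4=65527 $r5=0
PC=10 xor  $r0, $r2, $r0     | $r0=0 $r1=6 $r2=65527 $r3=65525 $r4=65527 $r5=0
PC=11 add  $r5, $r2, $r0     | $r0=0 $r1=6 $r2=65527 $r3=65525 $r4=65527 $r5=65527
PC=12 slti  $r1, $r2, 0      | $r0=0 $r1=0 $r2=65527 $r3=65525 $r4=65527 $r5=65527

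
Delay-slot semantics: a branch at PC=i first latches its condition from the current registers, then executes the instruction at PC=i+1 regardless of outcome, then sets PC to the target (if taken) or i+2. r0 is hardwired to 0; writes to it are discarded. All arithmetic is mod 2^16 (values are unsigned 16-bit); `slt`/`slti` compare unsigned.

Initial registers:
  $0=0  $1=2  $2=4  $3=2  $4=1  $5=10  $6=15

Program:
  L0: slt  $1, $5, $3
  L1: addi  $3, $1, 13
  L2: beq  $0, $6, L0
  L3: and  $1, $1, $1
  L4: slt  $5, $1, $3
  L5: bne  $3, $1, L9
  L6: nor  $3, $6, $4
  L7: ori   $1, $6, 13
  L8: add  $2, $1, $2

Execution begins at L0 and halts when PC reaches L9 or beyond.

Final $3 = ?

  step pc=0: slt  $1, $5, $3  regs=(0,0,4,2,1,10,15)
  step pc=1: addi  $3, $1, 13  regs=(0,0,4,13,1,10,15)
  step pc=2: beq  $0, $6, L0  cond=F  regs=(0,0,4,13,1,10,15)
  step pc=3: and  $1, $1, $1  regs=(0,0,4,13,1,10,15)
  step pc=4: slt  $5, $1, $3  regs=(0,0,4,13,1,1,15)
  step pc=5: bne  $3, $1, L9  cond=T  regs=(0,0,4,13,1,1,15)
  step pc=6: nor  $3, $6, $4  regs=(0,0,4,65520,1,1,15)

65520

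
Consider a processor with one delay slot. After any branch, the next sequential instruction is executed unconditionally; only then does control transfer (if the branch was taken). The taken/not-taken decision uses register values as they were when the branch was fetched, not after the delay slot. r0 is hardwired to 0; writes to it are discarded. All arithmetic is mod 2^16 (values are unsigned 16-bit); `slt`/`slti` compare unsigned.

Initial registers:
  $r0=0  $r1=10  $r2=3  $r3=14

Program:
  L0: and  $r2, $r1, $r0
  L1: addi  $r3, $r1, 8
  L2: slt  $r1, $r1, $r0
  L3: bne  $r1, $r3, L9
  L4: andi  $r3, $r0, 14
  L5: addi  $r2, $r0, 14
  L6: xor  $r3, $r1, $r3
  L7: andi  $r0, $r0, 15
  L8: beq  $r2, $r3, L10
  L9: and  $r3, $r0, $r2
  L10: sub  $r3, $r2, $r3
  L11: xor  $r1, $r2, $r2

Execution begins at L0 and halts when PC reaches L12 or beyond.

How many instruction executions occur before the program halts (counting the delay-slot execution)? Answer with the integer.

8

PC=0  and  $r2, $r1, $r0     | $r0=0 $r1=10 $r2=0 $r3=14
PC=1  addi  $r3, $r1, 8      | $r0=0 $r1=10 $r2=0 $r3=18
PC=2  slt  $r1, $r1, $r0     | $r0=0 $r1=0 $r2=0 $r3=18
PC=3  bne  $r1, $r3, L9      | $r0=0 $r1=0 $r2=0 $r3=18  [TAKEN]
PC=4  andi  $r3, $r0, 14     | $r0=0 $r1=0 $r2=0 $r3=0
PC=9  and  $r3, $r0, $r2     | $r0=0 $r1=0 $r2=0 $r3=0
PC=10 sub  $r3, $r2, $r3     | $r0=0 $r1=0 $r2=0 $r3=0
PC=11 xor  $r1, $r2, $r2     | $r0=0 $r1=0 $r2=0 $r3=0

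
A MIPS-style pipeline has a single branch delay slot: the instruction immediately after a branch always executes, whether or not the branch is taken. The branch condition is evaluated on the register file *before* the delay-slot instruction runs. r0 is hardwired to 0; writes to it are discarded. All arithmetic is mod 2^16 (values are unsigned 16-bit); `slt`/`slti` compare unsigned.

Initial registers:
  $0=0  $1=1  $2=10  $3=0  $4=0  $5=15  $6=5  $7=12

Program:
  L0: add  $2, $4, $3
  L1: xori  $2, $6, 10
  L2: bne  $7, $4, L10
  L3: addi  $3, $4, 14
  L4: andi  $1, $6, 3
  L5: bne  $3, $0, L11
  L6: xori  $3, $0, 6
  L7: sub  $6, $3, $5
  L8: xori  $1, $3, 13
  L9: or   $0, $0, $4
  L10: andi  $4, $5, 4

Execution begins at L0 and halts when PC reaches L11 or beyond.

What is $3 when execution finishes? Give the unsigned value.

14

PC=0  add  $2, $4, $3        | $0=0 $1=1 $2=0 $3=0 $4=0 $5=15 $6=5 $7=12
PC=1  xori  $2, $6, 10       | $0=0 $1=1 $2=15 $3=0 $4=0 $5=15 $6=5 $7=12
PC=2  bne  $7, $4, L10       | $0=0 $1=1 $2=15 $3=0 $4=0 $5=15 $6=5 $7=12  [TAKEN]
PC=3  addi  $3, $4, 14       | $0=0 $1=1 $2=15 $3=14 $4=0 $5=15 $6=5 $7=12
PC=10 andi  $4, $5, 4        | $0=0 $1=1 $2=15 $3=14 $4=4 $5=15 $6=5 $7=12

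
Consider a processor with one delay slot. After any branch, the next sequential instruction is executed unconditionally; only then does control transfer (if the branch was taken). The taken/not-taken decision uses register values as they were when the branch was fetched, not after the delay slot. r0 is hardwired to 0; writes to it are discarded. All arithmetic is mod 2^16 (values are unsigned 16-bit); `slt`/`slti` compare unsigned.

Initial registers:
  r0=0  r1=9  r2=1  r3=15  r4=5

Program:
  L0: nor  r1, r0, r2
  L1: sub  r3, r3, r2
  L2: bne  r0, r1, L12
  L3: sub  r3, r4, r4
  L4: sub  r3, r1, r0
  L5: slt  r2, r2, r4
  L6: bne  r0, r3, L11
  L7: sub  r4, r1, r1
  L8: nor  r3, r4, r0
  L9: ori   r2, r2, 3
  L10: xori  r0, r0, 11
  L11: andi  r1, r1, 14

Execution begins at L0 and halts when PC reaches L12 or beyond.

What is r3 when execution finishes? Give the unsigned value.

0

  step pc=0: nor  r1, r0, r2  regs=(0,65534,1,15,5)
  step pc=1: sub  r3, r3, r2  regs=(0,65534,1,14,5)
  step pc=2: bne  r0, r1, L12  cond=T  regs=(0,65534,1,14,5)
  step pc=3: sub  r3, r4, r4  regs=(0,65534,1,0,5)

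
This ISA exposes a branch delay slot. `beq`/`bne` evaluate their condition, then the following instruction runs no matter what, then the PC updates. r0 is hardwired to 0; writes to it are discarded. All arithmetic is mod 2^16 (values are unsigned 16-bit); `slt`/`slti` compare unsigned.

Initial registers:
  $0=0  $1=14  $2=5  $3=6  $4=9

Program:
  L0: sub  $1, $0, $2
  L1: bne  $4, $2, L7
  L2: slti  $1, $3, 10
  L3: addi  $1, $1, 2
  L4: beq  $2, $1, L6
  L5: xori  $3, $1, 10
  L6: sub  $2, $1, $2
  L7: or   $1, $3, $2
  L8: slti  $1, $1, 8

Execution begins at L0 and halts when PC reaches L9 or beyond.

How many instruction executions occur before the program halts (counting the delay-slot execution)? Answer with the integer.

[0] sub  $1, $0, $2  →  {$0:0, $1:65531, $2:5, $3:6, $4:9}
[1] bne  $4, $2, L7  →  {$0:0, $1:65531, $2:5, $3:6, $4:9}  ⟨branch taken⟩
[2] slti  $1, $3, 10  →  {$0:0, $1:1, $2:5, $3:6, $4:9}
[7] or   $1, $3, $2  →  {$0:0, $1:7, $2:5, $3:6, $4:9}
[8] slti  $1, $1, 8  →  {$0:0, $1:1, $2:5, $3:6, $4:9}

5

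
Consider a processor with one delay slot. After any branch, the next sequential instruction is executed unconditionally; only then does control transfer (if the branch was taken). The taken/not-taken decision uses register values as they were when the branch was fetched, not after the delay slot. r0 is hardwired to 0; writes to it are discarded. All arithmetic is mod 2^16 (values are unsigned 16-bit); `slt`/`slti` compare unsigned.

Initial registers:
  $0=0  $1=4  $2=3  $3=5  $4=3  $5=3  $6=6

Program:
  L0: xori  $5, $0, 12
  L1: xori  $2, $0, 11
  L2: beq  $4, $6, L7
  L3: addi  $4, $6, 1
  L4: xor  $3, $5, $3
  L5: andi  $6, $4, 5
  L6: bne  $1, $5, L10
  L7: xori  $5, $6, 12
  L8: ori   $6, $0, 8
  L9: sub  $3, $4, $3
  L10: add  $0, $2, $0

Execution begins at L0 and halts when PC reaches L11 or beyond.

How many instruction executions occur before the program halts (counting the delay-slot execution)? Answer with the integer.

9

PC=0  xori  $5, $0, 12       | $0=0 $1=4 $2=3 $3=5 $4=3 $5=12 $6=6
PC=1  xori  $2, $0, 11       | $0=0 $1=4 $2=11 $3=5 $4=3 $5=12 $6=6
PC=2  beq  $4, $6, L7        | $0=0 $1=4 $2=11 $3=5 $4=3 $5=12 $6=6  [not taken]
PC=3  addi  $4, $6, 1        | $0=0 $1=4 $2=11 $3=5 $4=7 $5=12 $6=6
PC=4  xor  $3, $5, $3        | $0=0 $1=4 $2=11 $3=9 $4=7 $5=12 $6=6
PC=5  andi  $6, $4, 5        | $0=0 $1=4 $2=11 $3=9 $4=7 $5=12 $6=5
PC=6  bne  $1, $5, L10       | $0=0 $1=4 $2=11 $3=9 $4=7 $5=12 $6=5  [TAKEN]
PC=7  xori  $5, $6, 12       | $0=0 $1=4 $2=11 $3=9 $4=7 $5=9 $6=5
PC=10 add  $0, $2, $0        | $0=0 $1=4 $2=11 $3=9 $4=7 $5=9 $6=5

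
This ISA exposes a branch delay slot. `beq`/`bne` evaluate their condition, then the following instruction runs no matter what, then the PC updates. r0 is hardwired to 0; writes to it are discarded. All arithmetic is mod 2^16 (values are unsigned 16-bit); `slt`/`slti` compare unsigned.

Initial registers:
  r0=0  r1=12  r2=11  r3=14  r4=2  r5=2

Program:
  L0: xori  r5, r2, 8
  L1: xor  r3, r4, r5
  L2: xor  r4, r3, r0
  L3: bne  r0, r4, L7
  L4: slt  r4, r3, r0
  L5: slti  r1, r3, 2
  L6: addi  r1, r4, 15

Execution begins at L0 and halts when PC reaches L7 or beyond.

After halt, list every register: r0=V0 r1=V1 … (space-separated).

PC=0  xori  r5, r2, 8        | r0=0 r1=12 r2=11 r3=14 r4=2 r5=3
PC=1  xor  r3, r4, r5        | r0=0 r1=12 r2=11 r3=1 r4=2 r5=3
PC=2  xor  r4, r3, r0        | r0=0 r1=12 r2=11 r3=1 r4=1 r5=3
PC=3  bne  r0, r4, L7        | r0=0 r1=12 r2=11 r3=1 r4=1 r5=3  [TAKEN]
PC=4  slt  r4, r3, r0        | r0=0 r1=12 r2=11 r3=1 r4=0 r5=3

r0=0 r1=12 r2=11 r3=1 r4=0 r5=3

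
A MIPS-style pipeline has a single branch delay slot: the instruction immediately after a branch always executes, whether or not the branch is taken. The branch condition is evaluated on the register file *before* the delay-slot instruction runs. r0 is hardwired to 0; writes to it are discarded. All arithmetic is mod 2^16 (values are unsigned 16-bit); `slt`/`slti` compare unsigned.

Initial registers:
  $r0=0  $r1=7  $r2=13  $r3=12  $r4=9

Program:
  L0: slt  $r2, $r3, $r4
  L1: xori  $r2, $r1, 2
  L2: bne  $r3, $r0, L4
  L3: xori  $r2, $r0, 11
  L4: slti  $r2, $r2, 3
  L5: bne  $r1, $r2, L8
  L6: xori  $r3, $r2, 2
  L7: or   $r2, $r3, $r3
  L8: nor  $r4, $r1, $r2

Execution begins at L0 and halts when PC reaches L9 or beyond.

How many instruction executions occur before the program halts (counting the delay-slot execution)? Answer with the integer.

8

[0] slt  $r2, $r3, $r4  →  {$r0:0, $r1:7, $r2:0, $r3:12, $r4:9}
[1] xori  $r2, $r1, 2  →  {$r0:0, $r1:7, $r2:5, $r3:12, $r4:9}
[2] bne  $r3, $r0, L4  →  {$r0:0, $r1:7, $r2:5, $r3:12, $r4:9}  ⟨branch taken⟩
[3] xori  $r2, $r0, 11  →  {$r0:0, $r1:7, $r2:11, $r3:12, $r4:9}
[4] slti  $r2, $r2, 3  →  {$r0:0, $r1:7, $r2:0, $r3:12, $r4:9}
[5] bne  $r1, $r2, L8  →  {$r0:0, $r1:7, $r2:0, $r3:12, $r4:9}  ⟨branch taken⟩
[6] xori  $r3, $r2, 2  →  {$r0:0, $r1:7, $r2:0, $r3:2, $r4:9}
[8] nor  $r4, $r1, $r2  →  {$r0:0, $r1:7, $r2:0, $r3:2, $r4:65528}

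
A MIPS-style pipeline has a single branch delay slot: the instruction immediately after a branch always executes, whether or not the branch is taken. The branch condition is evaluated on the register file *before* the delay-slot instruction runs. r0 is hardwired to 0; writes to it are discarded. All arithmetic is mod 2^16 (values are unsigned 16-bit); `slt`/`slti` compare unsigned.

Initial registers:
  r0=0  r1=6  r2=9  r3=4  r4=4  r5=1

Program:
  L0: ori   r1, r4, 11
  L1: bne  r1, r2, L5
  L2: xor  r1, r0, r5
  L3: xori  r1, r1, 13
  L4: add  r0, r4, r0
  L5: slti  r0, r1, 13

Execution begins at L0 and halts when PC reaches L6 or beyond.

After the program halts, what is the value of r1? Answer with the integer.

  step pc=0: ori   r1, r4, 11  regs=(0,15,9,4,4,1)
  step pc=1: bne  r1, r2, L5  cond=T  regs=(0,15,9,4,4,1)
  step pc=2: xor  r1, r0, r5  regs=(0,1,9,4,4,1)
  step pc=5: slti  r0, r1, 13  regs=(0,1,9,4,4,1)

1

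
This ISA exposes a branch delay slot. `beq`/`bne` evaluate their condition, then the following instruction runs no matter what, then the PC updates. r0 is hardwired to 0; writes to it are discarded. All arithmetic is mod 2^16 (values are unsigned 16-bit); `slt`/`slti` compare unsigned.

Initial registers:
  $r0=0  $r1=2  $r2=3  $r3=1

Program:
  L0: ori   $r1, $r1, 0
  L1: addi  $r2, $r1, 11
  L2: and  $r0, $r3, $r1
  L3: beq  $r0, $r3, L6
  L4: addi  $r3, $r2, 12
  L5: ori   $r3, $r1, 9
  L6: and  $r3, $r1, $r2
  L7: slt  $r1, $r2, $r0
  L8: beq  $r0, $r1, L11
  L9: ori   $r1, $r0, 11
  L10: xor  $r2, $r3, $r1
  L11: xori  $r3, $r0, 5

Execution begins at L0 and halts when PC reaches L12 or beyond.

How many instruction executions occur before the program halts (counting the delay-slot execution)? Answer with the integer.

11

#0 ori   $r1, $r1, 0 ; 0/2/3/1
#1 addi  $r2, $r1, 11 ; 0/2/13/1
#2 and  $r0, $r3, $r1 ; 0/2/13/1
#3 beq  $r0, $r3, L6 ; 0/2/13/1 ; →fallthru
#4 addi  $r3, $r2, 12 ; 0/2/13/25
#5 ori   $r3, $r1, 9 ; 0/2/13/11
#6 and  $r3, $r1, $r2 ; 0/2/13/0
#7 slt  $r1, $r2, $r0 ; 0/0/13/0
#8 beq  $r0, $r1, L11 ; 0/0/13/0 ; →target
#9 ori   $r1, $r0, 11 ; 0/11/13/0
#11 xori  $r3, $r0, 5 ; 0/11/13/5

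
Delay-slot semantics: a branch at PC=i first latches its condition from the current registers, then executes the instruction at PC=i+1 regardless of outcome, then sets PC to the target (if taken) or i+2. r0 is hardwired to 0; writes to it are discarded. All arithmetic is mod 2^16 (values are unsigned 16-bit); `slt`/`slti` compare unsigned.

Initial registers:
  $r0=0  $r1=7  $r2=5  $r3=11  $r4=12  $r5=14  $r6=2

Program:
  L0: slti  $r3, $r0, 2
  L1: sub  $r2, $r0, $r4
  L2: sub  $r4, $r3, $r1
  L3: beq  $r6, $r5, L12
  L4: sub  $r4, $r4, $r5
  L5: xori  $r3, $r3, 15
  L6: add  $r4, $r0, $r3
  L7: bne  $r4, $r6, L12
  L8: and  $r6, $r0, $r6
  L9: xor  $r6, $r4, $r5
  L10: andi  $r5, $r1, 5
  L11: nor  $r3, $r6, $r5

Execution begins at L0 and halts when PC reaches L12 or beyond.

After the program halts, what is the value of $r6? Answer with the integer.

#0 slti  $r3, $r0, 2 ; 0/7/5/1/12/14/2
#1 sub  $r2, $r0, $r4 ; 0/7/65524/1/12/14/2
#2 sub  $r4, $r3, $r1 ; 0/7/65524/1/65530/14/2
#3 beq  $r6, $r5, L12 ; 0/7/65524/1/65530/14/2 ; →fallthru
#4 sub  $r4, $r4, $r5 ; 0/7/65524/1/65516/14/2
#5 xori  $r3, $r3, 15 ; 0/7/65524/14/65516/14/2
#6 add  $r4, $r0, $r3 ; 0/7/65524/14/14/14/2
#7 bne  $r4, $r6, L12 ; 0/7/65524/14/14/14/2 ; →target
#8 and  $r6, $r0, $r6 ; 0/7/65524/14/14/14/0

0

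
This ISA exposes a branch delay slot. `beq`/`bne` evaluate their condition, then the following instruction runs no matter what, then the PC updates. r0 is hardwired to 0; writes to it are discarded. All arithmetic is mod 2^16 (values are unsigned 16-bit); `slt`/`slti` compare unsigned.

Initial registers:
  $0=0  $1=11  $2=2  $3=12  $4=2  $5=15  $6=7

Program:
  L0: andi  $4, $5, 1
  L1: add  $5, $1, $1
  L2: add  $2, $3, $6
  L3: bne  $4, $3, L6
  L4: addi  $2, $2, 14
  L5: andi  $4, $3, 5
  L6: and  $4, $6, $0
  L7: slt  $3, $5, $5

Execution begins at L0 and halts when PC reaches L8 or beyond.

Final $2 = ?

  step pc=0: andi  $4, $5, 1  regs=(0,11,2,12,1,15,7)
  step pc=1: add  $5, $1, $1  regs=(0,11,2,12,1,22,7)
  step pc=2: add  $2, $3, $6  regs=(0,11,19,12,1,22,7)
  step pc=3: bne  $4, $3, L6  cond=T  regs=(0,11,19,12,1,22,7)
  step pc=4: addi  $2, $2, 14  regs=(0,11,33,12,1,22,7)
  step pc=6: and  $4, $6, $0  regs=(0,11,33,12,0,22,7)
  step pc=7: slt  $3, $5, $5  regs=(0,11,33,0,0,22,7)

33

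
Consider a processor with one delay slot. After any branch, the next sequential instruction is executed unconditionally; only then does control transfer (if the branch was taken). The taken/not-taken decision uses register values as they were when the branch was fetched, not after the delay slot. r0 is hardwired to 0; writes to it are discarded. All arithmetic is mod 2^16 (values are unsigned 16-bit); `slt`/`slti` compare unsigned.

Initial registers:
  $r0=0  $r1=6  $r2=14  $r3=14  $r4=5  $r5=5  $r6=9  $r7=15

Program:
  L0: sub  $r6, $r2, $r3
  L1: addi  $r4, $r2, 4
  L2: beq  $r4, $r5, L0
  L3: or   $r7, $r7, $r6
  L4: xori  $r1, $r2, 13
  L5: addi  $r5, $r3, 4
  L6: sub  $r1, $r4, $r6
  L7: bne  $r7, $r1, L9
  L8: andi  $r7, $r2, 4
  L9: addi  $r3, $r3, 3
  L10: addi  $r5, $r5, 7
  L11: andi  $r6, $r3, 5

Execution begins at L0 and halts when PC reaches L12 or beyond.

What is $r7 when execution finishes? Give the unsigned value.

4

#0 sub  $r6, $r2, $r3 ; 0/6/14/14/5/5/0/15
#1 addi  $r4, $r2, 4 ; 0/6/14/14/18/5/0/15
#2 beq  $r4, $r5, L0 ; 0/6/14/14/18/5/0/15 ; →fallthru
#3 or   $r7, $r7, $r6 ; 0/6/14/14/18/5/0/15
#4 xori  $r1, $r2, 13 ; 0/3/14/14/18/5/0/15
#5 addi  $r5, $r3, 4 ; 0/3/14/14/18/18/0/15
#6 sub  $r1, $r4, $r6 ; 0/18/14/14/18/18/0/15
#7 bne  $r7, $r1, L9 ; 0/18/14/14/18/18/0/15 ; →target
#8 andi  $r7, $r2, 4 ; 0/18/14/14/18/18/0/4
#9 addi  $r3, $r3, 3 ; 0/18/14/17/18/18/0/4
#10 addi  $r5, $r5, 7 ; 0/18/14/17/18/25/0/4
#11 andi  $r6, $r3, 5 ; 0/18/14/17/18/25/1/4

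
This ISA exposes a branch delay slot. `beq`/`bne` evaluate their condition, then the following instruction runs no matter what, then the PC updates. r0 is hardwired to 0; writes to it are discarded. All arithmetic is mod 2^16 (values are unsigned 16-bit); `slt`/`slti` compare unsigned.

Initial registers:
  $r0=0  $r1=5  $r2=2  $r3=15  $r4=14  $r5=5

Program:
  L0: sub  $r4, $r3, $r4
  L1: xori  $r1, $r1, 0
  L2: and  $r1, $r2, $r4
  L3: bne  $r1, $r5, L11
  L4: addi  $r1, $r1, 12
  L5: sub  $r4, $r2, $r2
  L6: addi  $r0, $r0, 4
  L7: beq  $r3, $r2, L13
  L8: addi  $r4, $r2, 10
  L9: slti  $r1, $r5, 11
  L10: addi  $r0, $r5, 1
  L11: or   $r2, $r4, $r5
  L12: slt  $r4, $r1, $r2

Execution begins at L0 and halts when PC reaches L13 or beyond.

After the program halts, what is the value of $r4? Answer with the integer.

0

#0 sub  $r4, $r3, $r4 ; 0/5/2/15/1/5
#1 xori  $r1, $r1, 0 ; 0/5/2/15/1/5
#2 and  $r1, $r2, $r4 ; 0/0/2/15/1/5
#3 bne  $r1, $r5, L11 ; 0/0/2/15/1/5 ; →target
#4 addi  $r1, $r1, 12 ; 0/12/2/15/1/5
#11 or   $r2, $r4, $r5 ; 0/12/5/15/1/5
#12 slt  $r4, $r1, $r2 ; 0/12/5/15/0/5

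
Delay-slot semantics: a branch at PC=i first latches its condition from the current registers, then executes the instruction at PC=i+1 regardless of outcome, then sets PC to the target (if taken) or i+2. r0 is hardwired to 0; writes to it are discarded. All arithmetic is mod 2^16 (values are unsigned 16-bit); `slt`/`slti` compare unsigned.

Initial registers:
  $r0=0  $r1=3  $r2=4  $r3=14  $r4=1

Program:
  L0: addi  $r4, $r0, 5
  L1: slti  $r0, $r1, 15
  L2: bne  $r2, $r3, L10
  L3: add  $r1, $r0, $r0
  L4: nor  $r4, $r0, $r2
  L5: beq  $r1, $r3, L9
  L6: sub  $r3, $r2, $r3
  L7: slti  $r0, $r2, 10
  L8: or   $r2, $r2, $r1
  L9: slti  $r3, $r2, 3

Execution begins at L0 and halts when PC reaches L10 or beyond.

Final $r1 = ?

0

  step pc=0: addi  $r4, $r0, 5  regs=(0,3,4,14,5)
  step pc=1: slti  $r0, $r1, 15  regs=(0,3,4,14,5)
  step pc=2: bne  $r2, $r3, L10  cond=T  regs=(0,3,4,14,5)
  step pc=3: add  $r1, $r0, $r0  regs=(0,0,4,14,5)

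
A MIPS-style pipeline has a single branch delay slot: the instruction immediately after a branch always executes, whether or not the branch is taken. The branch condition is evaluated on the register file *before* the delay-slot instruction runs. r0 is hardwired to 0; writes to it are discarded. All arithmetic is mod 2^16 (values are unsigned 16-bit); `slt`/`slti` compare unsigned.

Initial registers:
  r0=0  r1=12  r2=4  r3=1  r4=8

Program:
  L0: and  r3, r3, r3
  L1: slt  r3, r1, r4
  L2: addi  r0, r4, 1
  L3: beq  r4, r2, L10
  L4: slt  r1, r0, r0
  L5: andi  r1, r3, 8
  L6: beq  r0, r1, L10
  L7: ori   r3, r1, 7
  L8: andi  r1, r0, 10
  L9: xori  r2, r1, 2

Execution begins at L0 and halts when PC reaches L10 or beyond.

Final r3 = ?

PC=0  and  r3, r3, r3        | r0=0 r1=12 r2=4 r3=1 r4=8
PC=1  slt  r3, r1, r4        | r0=0 r1=12 r2=4 r3=0 r4=8
PC=2  addi  r0, r4, 1        | r0=0 r1=12 r2=4 r3=0 r4=8
PC=3  beq  r4, r2, L10       | r0=0 r1=12 r2=4 r3=0 r4=8  [not taken]
PC=4  slt  r1, r0, r0        | r0=0 r1=0 r2=4 r3=0 r4=8
PC=5  andi  r1, r3, 8        | r0=0 r1=0 r2=4 r3=0 r4=8
PC=6  beq  r0, r1, L10       | r0=0 r1=0 r2=4 r3=0 r4=8  [TAKEN]
PC=7  ori   r3, r1, 7        | r0=0 r1=0 r2=4 r3=7 r4=8

7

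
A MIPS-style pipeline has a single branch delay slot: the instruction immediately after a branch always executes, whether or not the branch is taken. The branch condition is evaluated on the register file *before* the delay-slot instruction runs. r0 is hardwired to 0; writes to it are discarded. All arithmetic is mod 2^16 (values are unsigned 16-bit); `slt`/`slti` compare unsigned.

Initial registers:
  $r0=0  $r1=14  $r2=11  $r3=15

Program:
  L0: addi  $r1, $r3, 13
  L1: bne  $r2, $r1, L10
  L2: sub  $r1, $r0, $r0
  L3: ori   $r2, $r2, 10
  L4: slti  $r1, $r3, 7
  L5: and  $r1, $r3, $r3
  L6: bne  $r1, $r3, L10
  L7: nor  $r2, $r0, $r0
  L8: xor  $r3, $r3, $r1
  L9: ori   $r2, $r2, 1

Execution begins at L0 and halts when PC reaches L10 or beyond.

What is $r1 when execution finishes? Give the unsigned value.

[0] addi  $r1, $r3, 13  →  {$r0:0, $r1:28, $r2:11, $r3:15}
[1] bne  $r2, $r1, L10  →  {$r0:0, $r1:28, $r2:11, $r3:15}  ⟨branch taken⟩
[2] sub  $r1, $r0, $r0  →  {$r0:0, $r1:0, $r2:11, $r3:15}

0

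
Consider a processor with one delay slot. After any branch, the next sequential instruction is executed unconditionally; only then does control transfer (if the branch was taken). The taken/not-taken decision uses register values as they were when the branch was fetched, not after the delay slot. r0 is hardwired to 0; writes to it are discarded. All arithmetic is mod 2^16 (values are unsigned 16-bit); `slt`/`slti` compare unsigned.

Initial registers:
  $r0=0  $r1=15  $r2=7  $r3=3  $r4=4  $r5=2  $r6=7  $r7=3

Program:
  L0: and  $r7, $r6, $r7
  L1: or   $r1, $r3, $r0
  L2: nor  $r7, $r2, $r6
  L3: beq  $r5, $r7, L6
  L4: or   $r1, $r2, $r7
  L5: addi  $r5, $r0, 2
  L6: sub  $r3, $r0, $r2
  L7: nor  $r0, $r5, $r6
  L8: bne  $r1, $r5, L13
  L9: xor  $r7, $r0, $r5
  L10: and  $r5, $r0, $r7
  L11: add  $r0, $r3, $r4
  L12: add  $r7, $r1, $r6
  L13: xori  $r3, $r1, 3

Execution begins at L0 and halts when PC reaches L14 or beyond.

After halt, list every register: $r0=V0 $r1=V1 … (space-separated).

$r0=0 $r1=65535 $r2=7 $r3=65532 $r4=4 $r5=2 $r6=7 $r7=2

  step pc=0: and  $r7, $r6, $r7  regs=(0,15,7,3,4,2,7,3)
  step pc=1: or   $r1, $r3, $r0  regs=(0,3,7,3,4,2,7,3)
  step pc=2: nor  $r7, $r2, $r6  regs=(0,3,7,3,4,2,7,65528)
  step pc=3: beq  $r5, $r7, L6  cond=F  regs=(0,3,7,3,4,2,7,65528)
  step pc=4: or   $r1, $r2, $r7  regs=(0,65535,7,3,4,2,7,65528)
  step pc=5: addi  $r5, $r0, 2  regs=(0,65535,7,3,4,2,7,65528)
  step pc=6: sub  $r3, $r0, $r2  regs=(0,65535,7,65529,4,2,7,65528)
  step pc=7: nor  $r0, $r5, $r6  regs=(0,65535,7,65529,4,2,7,65528)
  step pc=8: bne  $r1, $r5, L13  cond=T  regs=(0,65535,7,65529,4,2,7,65528)
  step pc=9: xor  $r7, $r0, $r5  regs=(0,65535,7,65529,4,2,7,2)
  step pc=13: xori  $r3, $r1, 3  regs=(0,65535,7,65532,4,2,7,2)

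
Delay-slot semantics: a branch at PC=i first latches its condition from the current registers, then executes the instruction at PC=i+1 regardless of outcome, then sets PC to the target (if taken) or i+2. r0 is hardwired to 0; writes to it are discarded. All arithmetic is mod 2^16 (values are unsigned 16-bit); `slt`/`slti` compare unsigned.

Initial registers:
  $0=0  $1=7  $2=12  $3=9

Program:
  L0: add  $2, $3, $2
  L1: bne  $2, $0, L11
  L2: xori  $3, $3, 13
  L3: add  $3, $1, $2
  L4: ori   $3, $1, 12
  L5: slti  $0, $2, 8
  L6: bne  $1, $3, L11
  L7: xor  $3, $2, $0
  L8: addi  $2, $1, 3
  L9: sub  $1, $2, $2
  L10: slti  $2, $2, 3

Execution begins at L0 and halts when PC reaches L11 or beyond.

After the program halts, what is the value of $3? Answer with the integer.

PC=0  add  $2, $3, $2        | $0=0 $1=7 $2=21 $3=9
PC=1  bne  $2, $0, L11       | $0=0 $1=7 $2=21 $3=9  [TAKEN]
PC=2  xori  $3, $3, 13       | $0=0 $1=7 $2=21 $3=4

4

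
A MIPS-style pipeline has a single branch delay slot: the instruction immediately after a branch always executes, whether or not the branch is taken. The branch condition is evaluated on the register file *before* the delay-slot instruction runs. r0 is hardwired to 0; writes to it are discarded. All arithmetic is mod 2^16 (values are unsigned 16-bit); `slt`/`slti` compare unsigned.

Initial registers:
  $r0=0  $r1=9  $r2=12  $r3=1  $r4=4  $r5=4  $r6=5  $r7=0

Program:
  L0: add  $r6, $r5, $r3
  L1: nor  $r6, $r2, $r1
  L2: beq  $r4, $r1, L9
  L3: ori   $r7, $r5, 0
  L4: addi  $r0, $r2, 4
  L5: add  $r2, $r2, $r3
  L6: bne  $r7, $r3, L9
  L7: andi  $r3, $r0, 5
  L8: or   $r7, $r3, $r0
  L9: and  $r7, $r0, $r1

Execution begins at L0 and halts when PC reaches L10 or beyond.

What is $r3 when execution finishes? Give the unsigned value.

0

PC=0  add  $r6, $r5, $r3     | $r0=0 $r1=9 $r2=12 $r3=1 $r4=4 $r5=4 $r6=5 $r7=0
PC=1  nor  $r6, $r2, $r1     | $r0=0 $r1=9 $r2=12 $r3=1 $r4=4 $r5=4 $r6=65522 $r7=0
PC=2  beq  $r4, $r1, L9      | $r0=0 $r1=9 $r2=12 $r3=1 $r4=4 $r5=4 $r6=65522 $r7=0  [not taken]
PC=3  ori   $r7, $r5, 0      | $r0=0 $r1=9 $r2=12 $r3=1 $r4=4 $r5=4 $r6=65522 $r7=4
PC=4  addi  $r0, $r2, 4      | $r0=0 $r1=9 $r2=12 $r3=1 $r4=4 $r5=4 $r6=65522 $r7=4
PC=5  add  $r2, $r2, $r3     | $r0=0 $r1=9 $r2=13 $r3=1 $r4=4 $r5=4 $r6=65522 $r7=4
PC=6  bne  $r7, $r3, L9      | $r0=0 $r1=9 $r2=13 $r3=1 $r4=4 $r5=4 $r6=65522 $r7=4  [TAKEN]
PC=7  andi  $r3, $r0, 5      | $r0=0 $r1=9 $r2=13 $r3=0 $r4=4 $r5=4 $r6=65522 $r7=4
PC=9  and  $r7, $r0, $r1     | $r0=0 $r1=9 $r2=13 $r3=0 $r4=4 $r5=4 $r6=65522 $r7=0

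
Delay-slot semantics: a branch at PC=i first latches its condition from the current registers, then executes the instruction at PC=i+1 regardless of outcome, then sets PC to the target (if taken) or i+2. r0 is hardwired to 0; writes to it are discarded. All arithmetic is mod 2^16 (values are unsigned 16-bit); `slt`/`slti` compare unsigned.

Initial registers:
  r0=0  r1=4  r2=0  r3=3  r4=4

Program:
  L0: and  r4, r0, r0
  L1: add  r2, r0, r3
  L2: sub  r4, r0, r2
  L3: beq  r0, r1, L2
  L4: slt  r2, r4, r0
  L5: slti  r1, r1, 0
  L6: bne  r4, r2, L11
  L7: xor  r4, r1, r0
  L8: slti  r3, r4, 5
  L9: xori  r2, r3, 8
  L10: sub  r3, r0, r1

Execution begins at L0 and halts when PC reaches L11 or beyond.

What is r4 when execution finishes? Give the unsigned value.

0

  step pc=0: and  r4, r0, r0  regs=(0,4,0,3,0)
  step pc=1: add  r2, r0, r3  regs=(0,4,3,3,0)
  step pc=2: sub  r4, r0, r2  regs=(0,4,3,3,65533)
  step pc=3: beq  r0, r1, L2  cond=F  regs=(0,4,3,3,65533)
  step pc=4: slt  r2, r4, r0  regs=(0,4,0,3,65533)
  step pc=5: slti  r1, r1, 0  regs=(0,0,0,3,65533)
  step pc=6: bne  r4, r2, L11  cond=T  regs=(0,0,0,3,65533)
  step pc=7: xor  r4, r1, r0  regs=(0,0,0,3,0)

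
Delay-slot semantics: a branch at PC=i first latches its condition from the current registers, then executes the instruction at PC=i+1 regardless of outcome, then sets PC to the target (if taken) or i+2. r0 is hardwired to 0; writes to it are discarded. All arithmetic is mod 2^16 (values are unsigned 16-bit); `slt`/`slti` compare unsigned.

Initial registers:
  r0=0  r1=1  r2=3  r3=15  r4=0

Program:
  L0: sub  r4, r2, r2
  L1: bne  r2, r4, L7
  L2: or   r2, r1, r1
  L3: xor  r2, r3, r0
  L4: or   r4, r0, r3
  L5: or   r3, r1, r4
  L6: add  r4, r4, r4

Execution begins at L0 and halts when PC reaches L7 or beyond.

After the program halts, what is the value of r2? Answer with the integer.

1

#0 sub  r4, r2, r2 ; 0/1/3/15/0
#1 bne  r2, r4, L7 ; 0/1/3/15/0 ; →target
#2 or   r2, r1, r1 ; 0/1/1/15/0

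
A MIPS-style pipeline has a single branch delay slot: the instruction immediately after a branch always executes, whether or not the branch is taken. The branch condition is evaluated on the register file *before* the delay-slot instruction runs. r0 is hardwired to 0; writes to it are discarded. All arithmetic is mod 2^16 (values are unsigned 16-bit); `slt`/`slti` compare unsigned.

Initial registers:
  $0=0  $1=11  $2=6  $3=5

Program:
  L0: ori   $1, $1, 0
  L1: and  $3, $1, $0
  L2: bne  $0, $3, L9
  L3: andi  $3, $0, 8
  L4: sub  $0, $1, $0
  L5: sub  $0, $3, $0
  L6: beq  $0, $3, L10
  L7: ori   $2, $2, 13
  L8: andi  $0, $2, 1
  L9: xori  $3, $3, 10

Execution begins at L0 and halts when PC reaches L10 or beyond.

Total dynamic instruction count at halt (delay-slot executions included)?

  step pc=0: ori   $1, $1, 0  regs=(0,11,6,5)
  step pc=1: and  $3, $1, $0  regs=(0,11,6,0)
  step pc=2: bne  $0, $3, L9  cond=F  regs=(0,11,6,0)
  step pc=3: andi  $3, $0, 8  regs=(0,11,6,0)
  step pc=4: sub  $0, $1, $0  regs=(0,11,6,0)
  step pc=5: sub  $0, $3, $0  regs=(0,11,6,0)
  step pc=6: beq  $0, $3, L10  cond=T  regs=(0,11,6,0)
  step pc=7: ori   $2, $2, 13  regs=(0,11,15,0)

8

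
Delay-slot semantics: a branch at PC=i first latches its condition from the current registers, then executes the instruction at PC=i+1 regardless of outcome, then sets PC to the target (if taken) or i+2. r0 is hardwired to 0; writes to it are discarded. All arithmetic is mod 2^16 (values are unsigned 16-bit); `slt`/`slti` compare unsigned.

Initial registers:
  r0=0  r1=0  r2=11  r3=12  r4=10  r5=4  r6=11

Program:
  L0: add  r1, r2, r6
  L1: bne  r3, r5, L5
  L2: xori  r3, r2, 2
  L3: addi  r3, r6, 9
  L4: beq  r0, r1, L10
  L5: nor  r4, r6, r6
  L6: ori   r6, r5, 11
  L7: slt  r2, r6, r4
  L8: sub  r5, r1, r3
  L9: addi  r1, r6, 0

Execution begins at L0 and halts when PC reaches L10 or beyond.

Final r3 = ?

9

#0 add  r1, r2, r6 ; 0/22/11/12/10/4/11
#1 bne  r3, r5, L5 ; 0/22/11/12/10/4/11 ; →target
#2 xori  r3, r2, 2 ; 0/22/11/9/10/4/11
#5 nor  r4, r6, r6 ; 0/22/11/9/65524/4/11
#6 ori   r6, r5, 11 ; 0/22/11/9/65524/4/15
#7 slt  r2, r6, r4 ; 0/22/1/9/65524/4/15
#8 sub  r5, r1, r3 ; 0/22/1/9/65524/13/15
#9 addi  r1, r6, 0 ; 0/15/1/9/65524/13/15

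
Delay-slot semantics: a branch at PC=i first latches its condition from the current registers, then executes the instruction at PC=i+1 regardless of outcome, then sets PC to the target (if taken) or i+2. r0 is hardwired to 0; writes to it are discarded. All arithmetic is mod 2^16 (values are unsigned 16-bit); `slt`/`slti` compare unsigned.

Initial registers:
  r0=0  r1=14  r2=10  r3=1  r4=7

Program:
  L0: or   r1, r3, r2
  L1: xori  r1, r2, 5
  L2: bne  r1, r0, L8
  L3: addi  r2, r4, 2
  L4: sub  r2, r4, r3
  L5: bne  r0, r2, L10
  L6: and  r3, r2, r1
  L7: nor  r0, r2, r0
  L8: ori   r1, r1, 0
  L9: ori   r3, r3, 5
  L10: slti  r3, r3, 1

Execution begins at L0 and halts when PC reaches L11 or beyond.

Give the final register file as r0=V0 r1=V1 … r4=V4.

r0=0 r1=15 r2=9 r3=0 r4=7

[0] or   r1, r3, r2  →  {r0:0, r1:11, r2:10, r3:1, r4:7}
[1] xori  r1, r2, 5  →  {r0:0, r1:15, r2:10, r3:1, r4:7}
[2] bne  r1, r0, L8  →  {r0:0, r1:15, r2:10, r3:1, r4:7}  ⟨branch taken⟩
[3] addi  r2, r4, 2  →  {r0:0, r1:15, r2:9, r3:1, r4:7}
[8] ori   r1, r1, 0  →  {r0:0, r1:15, r2:9, r3:1, r4:7}
[9] ori   r3, r3, 5  →  {r0:0, r1:15, r2:9, r3:5, r4:7}
[10] slti  r3, r3, 1  →  {r0:0, r1:15, r2:9, r3:0, r4:7}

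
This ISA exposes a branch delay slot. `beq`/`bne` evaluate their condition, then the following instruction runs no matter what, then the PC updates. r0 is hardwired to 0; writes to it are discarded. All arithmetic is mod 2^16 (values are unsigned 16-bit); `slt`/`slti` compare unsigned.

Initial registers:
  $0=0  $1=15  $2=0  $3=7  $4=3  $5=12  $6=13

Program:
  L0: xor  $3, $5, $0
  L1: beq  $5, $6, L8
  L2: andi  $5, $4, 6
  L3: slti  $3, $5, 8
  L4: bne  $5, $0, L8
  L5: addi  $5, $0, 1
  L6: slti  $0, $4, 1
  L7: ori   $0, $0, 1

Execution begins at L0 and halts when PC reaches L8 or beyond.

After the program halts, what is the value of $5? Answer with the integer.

1

[0] xor  $3, $5, $0  →  {$0:0, $1:15, $2:0, $3:12, $4:3, $5:12, $6:13}
[1] beq  $5, $6, L8  →  {$0:0, $1:15, $2:0, $3:12, $4:3, $5:12, $6:13}  ⟨branch fallthrough⟩
[2] andi  $5, $4, 6  →  {$0:0, $1:15, $2:0, $3:12, $4:3, $5:2, $6:13}
[3] slti  $3, $5, 8  →  {$0:0, $1:15, $2:0, $3:1, $4:3, $5:2, $6:13}
[4] bne  $5, $0, L8  →  {$0:0, $1:15, $2:0, $3:1, $4:3, $5:2, $6:13}  ⟨branch taken⟩
[5] addi  $5, $0, 1  →  {$0:0, $1:15, $2:0, $3:1, $4:3, $5:1, $6:13}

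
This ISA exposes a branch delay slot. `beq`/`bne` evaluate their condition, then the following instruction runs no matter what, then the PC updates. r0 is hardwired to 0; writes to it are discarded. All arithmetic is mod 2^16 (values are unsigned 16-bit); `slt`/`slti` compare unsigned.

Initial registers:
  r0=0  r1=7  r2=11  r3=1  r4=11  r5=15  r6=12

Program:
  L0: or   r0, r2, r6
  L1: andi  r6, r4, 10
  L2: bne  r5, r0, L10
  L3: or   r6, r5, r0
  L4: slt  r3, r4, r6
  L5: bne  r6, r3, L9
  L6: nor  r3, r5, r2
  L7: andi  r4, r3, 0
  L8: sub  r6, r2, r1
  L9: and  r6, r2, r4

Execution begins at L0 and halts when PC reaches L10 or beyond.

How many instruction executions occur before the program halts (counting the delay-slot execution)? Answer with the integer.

4

  step pc=0: or   r0, r2, r6  regs=(0,7,11,1,11,15,12)
  step pc=1: andi  r6, r4, 10  regs=(0,7,11,1,11,15,10)
  step pc=2: bne  r5, r0, L10  cond=T  regs=(0,7,11,1,11,15,10)
  step pc=3: or   r6, r5, r0  regs=(0,7,11,1,11,15,15)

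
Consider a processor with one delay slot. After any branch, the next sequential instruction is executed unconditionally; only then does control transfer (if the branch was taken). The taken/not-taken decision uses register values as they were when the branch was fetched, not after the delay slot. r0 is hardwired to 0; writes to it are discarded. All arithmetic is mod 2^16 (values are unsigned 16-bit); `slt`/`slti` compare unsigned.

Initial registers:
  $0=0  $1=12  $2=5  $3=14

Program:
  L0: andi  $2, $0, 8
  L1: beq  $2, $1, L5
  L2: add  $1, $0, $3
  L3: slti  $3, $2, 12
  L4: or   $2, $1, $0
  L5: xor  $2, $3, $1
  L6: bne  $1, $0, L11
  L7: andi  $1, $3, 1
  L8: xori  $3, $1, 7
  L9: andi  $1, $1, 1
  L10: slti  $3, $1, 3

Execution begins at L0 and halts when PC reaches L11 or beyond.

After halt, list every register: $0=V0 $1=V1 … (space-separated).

[0] andi  $2, $0, 8  →  {$0:0, $1:12, $2:0, $3:14}
[1] beq  $2, $1, L5  →  {$0:0, $1:12, $2:0, $3:14}  ⟨branch fallthrough⟩
[2] add  $1, $0, $3  →  {$0:0, $1:14, $2:0, $3:14}
[3] slti  $3, $2, 12  →  {$0:0, $1:14, $2:0, $3:1}
[4] or   $2, $1, $0  →  {$0:0, $1:14, $2:14, $3:1}
[5] xor  $2, $3, $1  →  {$0:0, $1:14, $2:15, $3:1}
[6] bne  $1, $0, L11  →  {$0:0, $1:14, $2:15, $3:1}  ⟨branch taken⟩
[7] andi  $1, $3, 1  →  {$0:0, $1:1, $2:15, $3:1}

$0=0 $1=1 $2=15 $3=1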